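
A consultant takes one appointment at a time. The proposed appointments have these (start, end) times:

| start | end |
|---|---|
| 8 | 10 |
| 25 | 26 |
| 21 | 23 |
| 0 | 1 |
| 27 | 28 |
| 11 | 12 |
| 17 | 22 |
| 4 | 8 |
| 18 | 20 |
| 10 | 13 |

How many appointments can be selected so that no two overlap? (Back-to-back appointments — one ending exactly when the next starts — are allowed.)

8

Sort by end time and greedily take each interval whose start is ≥ the last chosen end.
By end time: (0,1), (4,8), (8,10), (11,12), (10,13), (18,20), (17,22), (21,23), (25,26), (27,28).
Pick (0,1); next start ≥ 1 → (4,8); next start ≥ 8 → (8,10); next start ≥ 10 → (11,12); next start ≥ 12 → (18,20); next start ≥ 20 → (21,23); next start ≥ 23 → (25,26); next start ≥ 26 → (27,28).
Selected 8 appointments.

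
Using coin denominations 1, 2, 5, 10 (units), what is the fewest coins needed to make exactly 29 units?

5

29 = 2×10 + 1×5 + 2×2
Total coins = 2 + 1 + 2 = 5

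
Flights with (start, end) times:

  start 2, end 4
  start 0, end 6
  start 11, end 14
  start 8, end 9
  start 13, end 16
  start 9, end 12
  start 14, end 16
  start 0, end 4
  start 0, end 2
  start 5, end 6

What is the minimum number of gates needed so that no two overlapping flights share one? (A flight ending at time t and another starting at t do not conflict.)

3

Count concurrent intervals with a sweep; the peak is the room count.
starts: [0, 0, 0, 2, 5, 8, 9, 11, 13, 14]
ends:   [2, 4, 4, 6, 6, 9, 12, 14, 16, 16]
s0→1 s0→2 s0→3  — peak 3.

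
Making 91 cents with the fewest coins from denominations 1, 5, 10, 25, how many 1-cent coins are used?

Greedy: take as many of the largest coin as possible, then repeat with the remainder.
91 = 3×25 + 1×10 + 1×5 + 1×1
Count of 1: 1

1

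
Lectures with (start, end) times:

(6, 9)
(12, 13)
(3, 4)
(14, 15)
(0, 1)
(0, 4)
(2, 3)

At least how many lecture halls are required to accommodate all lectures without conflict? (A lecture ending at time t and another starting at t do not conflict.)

Count concurrent intervals with a sweep; the peak is the room count.
Events (time:±→running): 0:+→1 0:+→2 … peak 2.

2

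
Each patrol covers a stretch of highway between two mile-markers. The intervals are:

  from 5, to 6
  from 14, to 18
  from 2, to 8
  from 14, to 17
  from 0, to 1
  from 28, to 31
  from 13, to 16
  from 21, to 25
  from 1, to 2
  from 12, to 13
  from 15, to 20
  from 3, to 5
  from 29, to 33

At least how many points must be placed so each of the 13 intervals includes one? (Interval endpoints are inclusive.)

Sort by right endpoint; whenever an interval is uncovered, place a point at its right end.
Sorted: [0,1] [1,2] [3,5] [5,6] [2,8] [12,13] [13,16] [14,17] [14,18] [15,20] [21,25] [28,31] [29,33]
{[0,1],[1,2]} hit by 1; {[3,5],[5,6],[2,8]} hit by 5; {[12,13],[13,16]} hit by 13; {[14,17],[14,18],[15,20]} hit by 17; {[21,25]} hit by 25; {[28,31],[29,33]} hit by 31.
Points: 1, 5, 13, 17, 25, 31 (6 total).

6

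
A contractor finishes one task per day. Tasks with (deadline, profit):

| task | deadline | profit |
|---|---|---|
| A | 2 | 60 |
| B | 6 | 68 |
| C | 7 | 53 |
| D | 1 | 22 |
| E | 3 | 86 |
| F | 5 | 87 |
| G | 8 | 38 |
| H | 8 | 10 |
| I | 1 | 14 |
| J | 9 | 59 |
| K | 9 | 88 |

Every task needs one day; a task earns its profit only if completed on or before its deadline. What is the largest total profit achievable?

561

Sort by profit descending; place each in the latest free slot ≤ its deadline.
Profit order: K=88 F=87 E=86 B=68 A=60 J=59 C=53 G=38 D=22 I=14 H=10
Assign: K→slot 9, F→slot 5, E→slot 3, B→slot 6, A→slot 2, J→slot 8, C→slot 7, G→slot 4, D→slot 1, I skipped, H skipped.
Slots: [1:D] [2:A] [3:E] [4:G] [5:F] [6:B] [7:C] [8:J] [9:K]
Profit = 22 + 60 + 86 + 38 + 87 + 68 + 53 + 59 + 88 = 561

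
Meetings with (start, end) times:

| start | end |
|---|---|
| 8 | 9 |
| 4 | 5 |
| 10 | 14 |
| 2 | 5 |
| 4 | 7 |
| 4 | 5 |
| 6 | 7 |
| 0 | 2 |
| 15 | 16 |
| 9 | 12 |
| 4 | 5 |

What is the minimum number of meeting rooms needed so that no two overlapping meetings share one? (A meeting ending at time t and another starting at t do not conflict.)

Events (time:±→running): 0:+→1 2:-→0 2:+→1 4:+→2 4:+→3 4:+→4 4:+→5 … peak 5.

5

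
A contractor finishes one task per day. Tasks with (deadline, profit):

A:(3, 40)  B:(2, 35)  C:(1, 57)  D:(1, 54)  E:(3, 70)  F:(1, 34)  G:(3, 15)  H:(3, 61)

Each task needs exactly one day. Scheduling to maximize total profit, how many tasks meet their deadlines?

Sort by profit descending; place each in the latest free slot ≤ its deadline.
Profit order: E=70 H=61 C=57 D=54 A=40 B=35 F=34 G=15
Assign: E→slot 3, H→slot 2, C→slot 1, D skipped, A skipped, B skipped, F skipped, G skipped.
Slots: [1:C] [2:H] [3:E]
3 of 8 scheduled.

3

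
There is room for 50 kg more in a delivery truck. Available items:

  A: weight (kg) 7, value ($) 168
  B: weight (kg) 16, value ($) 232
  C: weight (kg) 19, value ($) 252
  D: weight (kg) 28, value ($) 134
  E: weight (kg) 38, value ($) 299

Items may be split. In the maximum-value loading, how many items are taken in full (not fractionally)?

3

Ratios (sorted): A 24.00, B 14.50, C 13.26, E 7.87, D 4.79
take A (7 @ 168); take B (16 @ 232); take C (19 @ 252); take 8/38 of E → 62.95. Capacity used 50/50.
3 item(s) taken whole; one partial (take 8/38 of E).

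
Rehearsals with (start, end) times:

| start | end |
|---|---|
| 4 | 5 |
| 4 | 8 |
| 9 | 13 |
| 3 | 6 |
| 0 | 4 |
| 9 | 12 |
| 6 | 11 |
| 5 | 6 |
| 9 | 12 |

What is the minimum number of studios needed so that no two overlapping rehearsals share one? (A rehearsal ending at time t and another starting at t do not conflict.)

4

Count concurrent intervals with a sweep; the peak is the room count.
Events (time:±→running): 0:+→1 3:+→2 4:-→1 4:+→2 4:+→3 5:-→2 5:+→3 6:-→2 6:-→1 6:+→2 8:-→1 9:+→2 9:+→3 9:+→4 … peak 4.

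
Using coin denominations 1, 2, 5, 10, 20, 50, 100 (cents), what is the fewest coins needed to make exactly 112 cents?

Greedy: take as many of the largest coin as possible, then repeat with the remainder.
112 = 1×100 + 1×10 + 1×2
Total coins = 1 + 1 + 1 = 3

3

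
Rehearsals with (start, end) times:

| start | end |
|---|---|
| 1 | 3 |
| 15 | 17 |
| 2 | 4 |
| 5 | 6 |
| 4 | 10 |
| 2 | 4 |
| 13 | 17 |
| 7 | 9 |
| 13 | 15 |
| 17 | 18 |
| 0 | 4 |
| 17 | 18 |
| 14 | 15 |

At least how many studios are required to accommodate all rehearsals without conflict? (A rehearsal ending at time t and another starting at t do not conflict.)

Count concurrent intervals with a sweep; the peak is the room count.
starts: [0, 1, 2, 2, 4, 5, 7, 13, 13, 14, 15, 17, 17]
ends:   [3, 4, 4, 4, 6, 9, 10, 15, 15, 17, 17, 18, 18]
s0→1 s1→2 s2→3 s2→4  — peak 4.

4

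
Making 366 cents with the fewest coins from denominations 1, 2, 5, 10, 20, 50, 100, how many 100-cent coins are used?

Greedy: take as many of the largest coin as possible, then repeat with the remainder.
366 = 3×100 + 1×50 + 1×10 + 1×5 + 1×1
Count of 100: 3

3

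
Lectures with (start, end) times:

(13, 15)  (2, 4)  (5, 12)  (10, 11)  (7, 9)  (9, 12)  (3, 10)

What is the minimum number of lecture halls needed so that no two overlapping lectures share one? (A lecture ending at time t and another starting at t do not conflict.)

3

The answer is the maximum number of intervals overlapping at any instant.
Events (time:±→running): 2:+→1 3:+→2 4:-→1 5:+→2 7:+→3 … peak 3.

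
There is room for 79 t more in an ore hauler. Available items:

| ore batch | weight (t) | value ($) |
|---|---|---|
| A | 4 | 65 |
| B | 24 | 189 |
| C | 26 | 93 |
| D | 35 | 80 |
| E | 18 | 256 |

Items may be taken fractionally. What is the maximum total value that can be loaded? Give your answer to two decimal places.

Ratios (sorted): A 16.25, E 14.22, B 7.88, C 3.58, D 2.29
take A (4 @ 65); take E (18 @ 256); take B (24 @ 189); take C (26 @ 93); take 7/35 of D → 16.00. Capacity used 79/79.
Total value = 619.00

619.00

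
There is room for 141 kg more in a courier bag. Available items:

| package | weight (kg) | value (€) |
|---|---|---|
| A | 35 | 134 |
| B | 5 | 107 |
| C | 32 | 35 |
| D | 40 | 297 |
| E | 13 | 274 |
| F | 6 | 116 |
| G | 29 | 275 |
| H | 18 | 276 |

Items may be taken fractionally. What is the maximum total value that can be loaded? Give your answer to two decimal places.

Order: B (107/5=21.40) > E (274/13=21.08) > F (116/6=19.33) > H (276/18=15.33) > G (275/29=9.48) > D (297/40=7.42) > A (134/35=3.83) > C (35/32=1.09)
Fill: take B (5 @ 107) → take E (13 @ 274) → take F (6 @ 116) → take H (18 @ 276) → take G (29 @ 275) → take D (40 @ 297) → take 30/35 of A → 114.86; 141/141 used.
Total value = 1459.86

1459.86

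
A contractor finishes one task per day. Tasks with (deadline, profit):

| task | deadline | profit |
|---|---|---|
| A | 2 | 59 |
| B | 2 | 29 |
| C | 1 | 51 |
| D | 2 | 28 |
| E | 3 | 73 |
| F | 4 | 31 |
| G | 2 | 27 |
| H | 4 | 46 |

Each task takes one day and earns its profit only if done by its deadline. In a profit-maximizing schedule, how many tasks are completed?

4

Take jobs in profit order; each goes to the latest open slot no later than its deadline.
By profit: E(d3,73), A(d2,59), C(d1,51), H(d4,46), F(d4,31), B(d2,29), D(d2,28), G(d2,27)
E→slot 3; A→slot 2; C→slot 1; H→slot 4; F skipped; B skipped; D skipped; G skipped.
4 of 8 scheduled.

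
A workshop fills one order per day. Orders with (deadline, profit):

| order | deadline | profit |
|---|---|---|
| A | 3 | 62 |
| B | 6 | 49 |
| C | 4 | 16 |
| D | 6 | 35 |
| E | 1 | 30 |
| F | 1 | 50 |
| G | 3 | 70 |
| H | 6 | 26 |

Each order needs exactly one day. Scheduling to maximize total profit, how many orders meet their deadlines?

6

Sort by profit descending; place each in the latest free slot ≤ its deadline.
By profit: G(d3,70), A(d3,62), F(d1,50), B(d6,49), D(d6,35), E(d1,30), H(d6,26), C(d4,16)
G→slot 3; A→slot 2; F→slot 1; B→slot 6; D→slot 5; E skipped; H→slot 4; C skipped.
6 of 8 scheduled.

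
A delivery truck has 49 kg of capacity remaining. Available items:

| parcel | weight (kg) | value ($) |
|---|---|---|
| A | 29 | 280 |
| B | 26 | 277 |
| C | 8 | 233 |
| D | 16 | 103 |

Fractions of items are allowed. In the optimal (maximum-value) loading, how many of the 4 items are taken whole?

2

Sort by value per unit weight and fill in that order.
Ratios (sorted): C 29.12, B 10.65, A 9.66, D 6.44
take C (8 @ 233); take B (26 @ 277); take 15/29 of A → 144.83. Capacity used 49/49.
2 item(s) taken whole; one partial (take 15/29 of A).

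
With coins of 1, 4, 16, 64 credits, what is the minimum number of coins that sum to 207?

Use the largest denomination that fits, subtract, and repeat.
207 − 3×64→15 − 3×4→3 − 3×1→0
Total coins = 3 + 3 + 3 = 9

9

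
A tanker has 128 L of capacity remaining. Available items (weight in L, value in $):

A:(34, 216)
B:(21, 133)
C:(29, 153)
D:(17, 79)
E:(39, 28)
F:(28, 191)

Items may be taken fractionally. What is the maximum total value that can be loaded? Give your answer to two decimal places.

767.35

Ratios (sorted): F 6.82, A 6.35, B 6.33, C 5.28, D 4.65, E 0.72
take F (28 @ 191); take A (34 @ 216); take B (21 @ 133); take C (29 @ 153); take 16/17 of D → 74.35. Capacity used 128/128.
Total value = 767.35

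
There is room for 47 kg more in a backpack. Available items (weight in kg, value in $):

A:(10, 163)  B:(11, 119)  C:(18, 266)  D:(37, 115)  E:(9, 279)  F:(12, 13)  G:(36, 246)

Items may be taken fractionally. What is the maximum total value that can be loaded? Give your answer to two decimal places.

816.18

Greedy by value/weight ratio, highest first.
Ratios (sorted): E 31.00, A 16.30, C 14.78, B 10.82, G 6.83, D 3.11, F 1.08
take E (9 @ 279); take A (10 @ 163); take C (18 @ 266); take 10/11 of B → 108.18. Capacity used 47/47.
Total value = 816.18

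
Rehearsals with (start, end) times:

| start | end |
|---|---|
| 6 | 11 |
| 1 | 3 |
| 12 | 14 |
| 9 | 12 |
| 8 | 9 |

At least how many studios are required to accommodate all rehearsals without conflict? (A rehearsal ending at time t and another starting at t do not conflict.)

The answer is the maximum number of intervals overlapping at any instant.
starts: [1, 6, 8, 9, 12]
ends:   [3, 9, 11, 12, 14]
s1→1 e3→0 s6→1 s8→2  — peak 2.

2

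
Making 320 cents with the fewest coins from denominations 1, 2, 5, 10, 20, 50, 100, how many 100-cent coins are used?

Greedy: take as many of the largest coin as possible, then repeat with the remainder.
320 = 3×100 + 1×20
Count of 100: 3

3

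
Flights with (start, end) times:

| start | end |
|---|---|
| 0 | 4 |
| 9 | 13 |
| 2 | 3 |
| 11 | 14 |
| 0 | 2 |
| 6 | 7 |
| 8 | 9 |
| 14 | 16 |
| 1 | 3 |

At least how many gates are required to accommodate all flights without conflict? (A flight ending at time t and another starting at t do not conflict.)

Events (time:±→running): 0:+→1 0:+→2 1:+→3 … peak 3.

3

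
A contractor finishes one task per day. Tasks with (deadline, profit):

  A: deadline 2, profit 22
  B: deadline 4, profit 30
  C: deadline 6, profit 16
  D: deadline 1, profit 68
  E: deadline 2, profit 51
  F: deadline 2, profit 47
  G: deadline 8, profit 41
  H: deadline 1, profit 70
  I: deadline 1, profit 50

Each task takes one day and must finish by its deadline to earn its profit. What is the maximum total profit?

208

Take jobs in profit order; each goes to the latest open slot no later than its deadline.
By profit: H(d1,70), D(d1,68), E(d2,51), I(d1,50), F(d2,47), G(d8,41), B(d4,30), A(d2,22), C(d6,16)
H→slot 1; D skipped; E→slot 2; I skipped; F skipped; G→slot 8; B→slot 4; A skipped; C→slot 6.
Profit = 70 + 51 + 30 + 16 + 41 = 208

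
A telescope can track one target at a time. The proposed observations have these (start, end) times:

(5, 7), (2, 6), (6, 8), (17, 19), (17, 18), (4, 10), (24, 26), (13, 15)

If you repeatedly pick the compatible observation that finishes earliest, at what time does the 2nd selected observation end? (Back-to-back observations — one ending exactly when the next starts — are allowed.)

8

By end time: (2,6), (5,7), (6,8), (4,10), (13,15), (17,18), (17,19), (24,26).
Pick (2,6); next start ≥ 6 → (6,8); next start ≥ 8 → (13,15); next start ≥ 15 → (17,18); next start ≥ 18 → (24,26).
Selected: (2,6) (6,8) (13,15) (17,18) (24,26)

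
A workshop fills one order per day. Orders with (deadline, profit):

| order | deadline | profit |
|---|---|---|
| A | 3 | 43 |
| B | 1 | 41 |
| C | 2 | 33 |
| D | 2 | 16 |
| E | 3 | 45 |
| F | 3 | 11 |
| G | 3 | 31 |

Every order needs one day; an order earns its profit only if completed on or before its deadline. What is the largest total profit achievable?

Profit order: E=45 A=43 B=41 C=33 G=31 D=16 F=11
Assign: E→slot 3, A→slot 2, B→slot 1, C skipped, G skipped, D skipped, F skipped.
Slots: [1:B] [2:A] [3:E]
Profit = 41 + 43 + 45 = 129

129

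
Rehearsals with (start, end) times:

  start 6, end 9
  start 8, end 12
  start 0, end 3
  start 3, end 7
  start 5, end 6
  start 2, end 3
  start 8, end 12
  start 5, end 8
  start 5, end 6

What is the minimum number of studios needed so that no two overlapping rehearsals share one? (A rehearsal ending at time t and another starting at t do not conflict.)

The answer is the maximum number of intervals overlapping at any instant.
Events (time:±→running): 0:+→1 2:+→2 3:-→1 3:-→0 3:+→1 5:+→2 5:+→3 5:+→4 … peak 4.

4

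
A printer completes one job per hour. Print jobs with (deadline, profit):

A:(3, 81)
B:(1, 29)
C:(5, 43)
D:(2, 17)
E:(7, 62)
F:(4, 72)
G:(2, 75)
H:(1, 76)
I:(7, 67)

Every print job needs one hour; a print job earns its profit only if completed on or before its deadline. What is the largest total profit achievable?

By profit: A(d3,81), H(d1,76), G(d2,75), F(d4,72), I(d7,67), E(d7,62), C(d5,43), B(d1,29), D(d2,17)
A→slot 3; H→slot 1; G→slot 2; F→slot 4; I→slot 7; E→slot 6; C→slot 5; B skipped; D skipped.
Profit = 76 + 75 + 81 + 72 + 43 + 62 + 67 = 476

476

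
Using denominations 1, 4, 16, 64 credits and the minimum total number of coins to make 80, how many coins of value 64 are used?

1

Greedy: take as many of the largest coin as possible, then repeat with the remainder.
80 = 1×64 + 1×16
Count of 64: 1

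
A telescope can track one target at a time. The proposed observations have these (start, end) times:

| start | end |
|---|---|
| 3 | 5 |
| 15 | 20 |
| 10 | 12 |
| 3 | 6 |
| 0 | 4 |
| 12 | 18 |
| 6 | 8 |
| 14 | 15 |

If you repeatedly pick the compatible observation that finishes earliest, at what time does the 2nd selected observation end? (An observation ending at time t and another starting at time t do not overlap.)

By end time: (0,4), (3,5), (3,6), (6,8), (10,12), (14,15), (12,18), (15,20).
Pick (0,4); next start ≥ 4 → (6,8); next start ≥ 8 → (10,12); next start ≥ 12 → (14,15); next start ≥ 15 → (15,20).
Selected: (0,4) (6,8) (10,12) (14,15) (15,20)

8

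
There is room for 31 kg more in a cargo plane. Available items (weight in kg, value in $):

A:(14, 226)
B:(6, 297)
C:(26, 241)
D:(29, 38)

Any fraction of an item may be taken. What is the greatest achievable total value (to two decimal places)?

624.96

Ratios (sorted): B 49.50, A 16.14, C 9.27, D 1.31
take B (6 @ 297); take A (14 @ 226); take 11/26 of C → 101.96. Capacity used 31/31.
Total value = 624.96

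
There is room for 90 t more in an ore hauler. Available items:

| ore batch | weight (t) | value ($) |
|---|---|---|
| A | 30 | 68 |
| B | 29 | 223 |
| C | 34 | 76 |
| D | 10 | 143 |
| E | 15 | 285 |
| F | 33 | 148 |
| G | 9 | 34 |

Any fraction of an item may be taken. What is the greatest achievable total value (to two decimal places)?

Ratios (sorted): E 19.00, D 14.30, B 7.69, F 4.48, G 3.78, A 2.27, C 2.24
take E (15 @ 285); take D (10 @ 143); take B (29 @ 223); take F (33 @ 148); take 3/9 of G → 11.33. Capacity used 90/90.
Total value = 810.33

810.33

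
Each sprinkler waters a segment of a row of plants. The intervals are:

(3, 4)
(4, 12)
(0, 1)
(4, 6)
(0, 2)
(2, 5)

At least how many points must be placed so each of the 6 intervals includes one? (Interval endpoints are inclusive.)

2

Process intervals by earliest right end; each time one isn't hit yet, stab at its right endpoint.
By right end: [0,1]  [0,2]  [3,4]  [2,5]  [4,6]  [4,12]
[0,1] uncovered → point at 1; [3,4] uncovered → point at 4.
Points: 1, 4 (2 total).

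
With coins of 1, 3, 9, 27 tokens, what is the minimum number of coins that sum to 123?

7

Greedy: take as many of the largest coin as possible, then repeat with the remainder.
123 − 4×27→15 − 1×9→6 − 2×3→0
Total coins = 4 + 1 + 2 = 7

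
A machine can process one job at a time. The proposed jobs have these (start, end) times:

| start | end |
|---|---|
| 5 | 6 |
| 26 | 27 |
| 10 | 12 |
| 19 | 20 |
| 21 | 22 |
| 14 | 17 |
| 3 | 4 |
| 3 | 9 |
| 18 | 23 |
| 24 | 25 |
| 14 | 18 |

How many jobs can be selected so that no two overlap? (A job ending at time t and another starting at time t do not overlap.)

8

Order by finish time; keep every interval that doesn't clash with the previous kept one.
By end time: (3,4), (5,6), (3,9), (10,12), (14,17), (14,18), (19,20), (21,22), (18,23), (24,25), (26,27).
Pick (3,4); next start ≥ 4 → (5,6); next start ≥ 6 → (10,12); next start ≥ 12 → (14,17); next start ≥ 17 → (19,20); next start ≥ 20 → (21,22); next start ≥ 22 → (24,25); next start ≥ 25 → (26,27).
Selected 8 jobs.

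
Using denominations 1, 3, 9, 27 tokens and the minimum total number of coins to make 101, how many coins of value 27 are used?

101 = 3×27 + 2×9 + 2×1
Count of 27: 3

3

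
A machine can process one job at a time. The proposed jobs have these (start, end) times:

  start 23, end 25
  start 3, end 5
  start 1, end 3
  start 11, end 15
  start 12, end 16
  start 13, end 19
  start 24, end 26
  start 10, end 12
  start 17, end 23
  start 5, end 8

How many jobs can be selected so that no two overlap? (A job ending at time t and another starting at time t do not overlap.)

Sorted by end: (1,3)  (3,5)  (5,8)  (10,12)  (11,15)  (12,16)  (13,19)  (17,23)  (23,25)  (24,26)
take (1,3); take (3,5); take (5,8); take (10,12); skip (11,15); take (12,16); skip (13,19); take (17,23); take (23,25); skip (24,26).
Selected 7 jobs.

7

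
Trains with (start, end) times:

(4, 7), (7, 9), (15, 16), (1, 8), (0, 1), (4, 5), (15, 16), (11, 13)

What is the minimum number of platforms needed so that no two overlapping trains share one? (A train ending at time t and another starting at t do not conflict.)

Count concurrent intervals with a sweep; the peak is the room count.
starts: [0, 1, 4, 4, 7, 11, 15, 15]
ends:   [1, 5, 7, 8, 9, 13, 16, 16]
s0→1 e1→0 s1→1 s4→2 s4→3  — peak 3.

3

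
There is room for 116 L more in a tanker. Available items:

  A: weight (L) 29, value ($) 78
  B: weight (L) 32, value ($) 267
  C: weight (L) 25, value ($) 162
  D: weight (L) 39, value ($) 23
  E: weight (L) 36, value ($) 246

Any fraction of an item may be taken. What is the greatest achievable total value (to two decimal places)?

736.86

Greedy by value/weight ratio, highest first.
Order: B (267/32=8.34) > E (246/36=6.83) > C (162/25=6.48) > A (78/29=2.69) > D (23/39=0.59)
Fill: take B (32 @ 267) → take E (36 @ 246) → take C (25 @ 162) → take 23/29 of A → 61.86; 116/116 used.
Total value = 736.86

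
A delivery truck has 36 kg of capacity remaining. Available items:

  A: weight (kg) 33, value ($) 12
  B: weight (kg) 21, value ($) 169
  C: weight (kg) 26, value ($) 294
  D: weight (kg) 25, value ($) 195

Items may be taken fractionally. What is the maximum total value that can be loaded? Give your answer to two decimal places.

374.48

Ratios (sorted): C 11.31, B 8.05, D 7.80, A 0.36
take C (26 @ 294); take 10/21 of B → 80.48. Capacity used 36/36.
Total value = 374.48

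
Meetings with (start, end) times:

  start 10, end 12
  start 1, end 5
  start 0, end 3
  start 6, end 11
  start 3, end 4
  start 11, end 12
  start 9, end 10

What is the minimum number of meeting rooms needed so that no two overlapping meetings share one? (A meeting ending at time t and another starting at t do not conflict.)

2

The answer is the maximum number of intervals overlapping at any instant.
Events (time:±→running): 0:+→1 1:+→2 … peak 2.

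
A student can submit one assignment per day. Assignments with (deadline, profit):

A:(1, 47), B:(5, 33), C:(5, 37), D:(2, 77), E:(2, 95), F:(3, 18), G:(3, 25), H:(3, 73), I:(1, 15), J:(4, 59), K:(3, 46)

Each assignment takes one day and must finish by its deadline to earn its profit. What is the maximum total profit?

341

Profit order: E=95 D=77 H=73 J=59 A=47 K=46 C=37 B=33 G=25 F=18 I=15
Assign: E→slot 2, D→slot 1, H→slot 3, J→slot 4, A skipped, K skipped, C→slot 5, B skipped, G skipped, F skipped, I skipped.
Slots: [1:D] [2:E] [3:H] [4:J] [5:C]
Profit = 77 + 95 + 73 + 59 + 37 = 341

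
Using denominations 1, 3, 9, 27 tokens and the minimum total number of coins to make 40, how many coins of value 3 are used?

40 − 1×27→13 − 1×9→4 − 1×3→1 − 1×1→0
Count of 3: 1

1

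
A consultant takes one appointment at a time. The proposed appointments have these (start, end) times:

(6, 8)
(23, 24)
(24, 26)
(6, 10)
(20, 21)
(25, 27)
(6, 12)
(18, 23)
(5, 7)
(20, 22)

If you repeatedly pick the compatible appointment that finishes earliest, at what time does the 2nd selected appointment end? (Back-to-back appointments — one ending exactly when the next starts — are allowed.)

Sorted by end: (5,7)  (6,8)  (6,10)  (6,12)  (20,21)  (20,22)  (18,23)  (23,24)  (24,26)  (25,27)
take (5,7); skip (6,8); skip (6,12); take (20,21); skip (20,22); skip (18,23); take (23,24); take (24,26); skip (25,27).
Selected: (5,7) (20,21) (23,24) (24,26)

21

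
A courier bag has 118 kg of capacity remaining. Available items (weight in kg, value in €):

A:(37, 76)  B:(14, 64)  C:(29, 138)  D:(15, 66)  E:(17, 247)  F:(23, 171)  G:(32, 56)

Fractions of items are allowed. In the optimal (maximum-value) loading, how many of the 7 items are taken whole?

5

Greedy by value/weight ratio, highest first.
Order: E (247/17=14.53) > F (171/23=7.43) > C (138/29=4.76) > B (64/14=4.57) > D (66/15=4.40) > A (76/37=2.05) > G (56/32=1.75)
Fill: take E (17 @ 247) → take F (23 @ 171) → take C (29 @ 138) → take B (14 @ 64) → take D (15 @ 66) → take 20/37 of A → 41.08; 118/118 used.
5 item(s) taken whole; one partial (take 20/37 of A).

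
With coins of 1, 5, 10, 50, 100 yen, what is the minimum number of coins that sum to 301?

4

Use the largest denomination that fits, subtract, and repeat.
301 = 3×100 + 1×1
Total coins = 3 + 1 = 4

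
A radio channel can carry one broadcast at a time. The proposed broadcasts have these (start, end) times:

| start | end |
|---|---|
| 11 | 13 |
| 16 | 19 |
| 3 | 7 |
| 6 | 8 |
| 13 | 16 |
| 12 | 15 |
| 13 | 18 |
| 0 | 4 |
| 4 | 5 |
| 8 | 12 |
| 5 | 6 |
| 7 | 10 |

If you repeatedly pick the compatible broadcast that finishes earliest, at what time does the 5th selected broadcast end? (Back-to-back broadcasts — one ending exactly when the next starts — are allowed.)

12

Order by finish time; keep every interval that doesn't clash with the previous kept one.
By end time: (0,4), (4,5), (5,6), (3,7), (6,8), (7,10), (8,12), (11,13), (12,15), (13,16), (13,18), (16,19).
Pick (0,4); next start ≥ 4 → (4,5); next start ≥ 5 → (5,6); next start ≥ 6 → (6,8); next start ≥ 8 → (8,12); next start ≥ 12 → (12,15); next start ≥ 15 → (16,19).
Selected: (0,4) (4,5) (5,6) (6,8) (8,12) (12,15) (16,19)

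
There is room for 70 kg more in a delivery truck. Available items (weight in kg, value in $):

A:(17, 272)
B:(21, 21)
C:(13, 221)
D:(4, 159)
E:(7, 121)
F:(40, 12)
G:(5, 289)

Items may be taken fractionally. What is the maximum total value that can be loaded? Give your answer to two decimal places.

Greedy by value/weight ratio, highest first.
Ratios (sorted): G 57.80, D 39.75, E 17.29, C 17.00, A 16.00, B 1.00, F 0.30
take G (5 @ 289); take D (4 @ 159); take E (7 @ 121); take C (13 @ 221); take A (17 @ 272); take B (21 @ 21); take 3/40 of F → 0.90. Capacity used 70/70.
Total value = 1083.90

1083.90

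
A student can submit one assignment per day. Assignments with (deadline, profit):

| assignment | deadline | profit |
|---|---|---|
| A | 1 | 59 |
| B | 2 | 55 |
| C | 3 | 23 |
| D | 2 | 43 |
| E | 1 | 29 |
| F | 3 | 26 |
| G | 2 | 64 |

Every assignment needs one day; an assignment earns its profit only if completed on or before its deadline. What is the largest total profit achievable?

Profit order: G=64 A=59 B=55 D=43 E=29 F=26 C=23
Assign: G→slot 2, A→slot 1, B skipped, D skipped, E skipped, F→slot 3, C skipped.
Slots: [1:A] [2:G] [3:F]
Profit = 59 + 64 + 26 = 149

149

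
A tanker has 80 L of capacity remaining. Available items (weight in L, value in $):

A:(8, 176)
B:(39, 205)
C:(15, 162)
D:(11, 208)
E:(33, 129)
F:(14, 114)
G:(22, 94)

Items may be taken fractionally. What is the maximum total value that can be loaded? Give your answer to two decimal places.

Order: A (176/8=22.00) > D (208/11=18.91) > C (162/15=10.80) > F (114/14=8.14) > B (205/39=5.26) > G (94/22=4.27) > E (129/33=3.91)
Fill: take A (8 @ 176) → take D (11 @ 208) → take C (15 @ 162) → take F (14 @ 114) → take 32/39 of B → 168.21; 80/80 used.
Total value = 828.21

828.21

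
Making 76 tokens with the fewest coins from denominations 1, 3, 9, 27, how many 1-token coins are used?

76 = 2×27 + 2×9 + 1×3 + 1×1
Count of 1: 1

1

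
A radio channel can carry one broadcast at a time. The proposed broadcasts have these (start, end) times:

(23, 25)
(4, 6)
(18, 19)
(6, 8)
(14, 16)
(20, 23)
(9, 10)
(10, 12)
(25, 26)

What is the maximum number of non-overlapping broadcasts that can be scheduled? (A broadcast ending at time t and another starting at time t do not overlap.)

Sorted by end: (4,6)  (6,8)  (9,10)  (10,12)  (14,16)  (18,19)  (20,23)  (23,25)  (25,26)
take (4,6); take (6,8); take (9,10); take (10,12); take (14,16); take (18,19); take (20,23); take (23,25); take (25,26).
Selected 9 broadcasts.

9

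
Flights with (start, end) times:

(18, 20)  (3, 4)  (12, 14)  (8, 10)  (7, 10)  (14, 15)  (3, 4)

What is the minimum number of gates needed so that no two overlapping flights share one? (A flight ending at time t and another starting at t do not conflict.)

starts: [3, 3, 7, 8, 12, 14, 18]
ends:   [4, 4, 10, 10, 14, 15, 20]
s3→1 s3→2  — peak 2.

2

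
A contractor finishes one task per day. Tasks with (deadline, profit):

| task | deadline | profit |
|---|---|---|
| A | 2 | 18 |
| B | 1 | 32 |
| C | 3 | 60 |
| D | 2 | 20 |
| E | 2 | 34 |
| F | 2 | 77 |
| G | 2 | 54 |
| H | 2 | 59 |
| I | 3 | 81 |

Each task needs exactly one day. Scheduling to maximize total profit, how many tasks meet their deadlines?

Sort by profit descending; place each in the latest free slot ≤ its deadline.
Profit order: I=81 F=77 C=60 H=59 G=54 E=34 B=32 D=20 A=18
Assign: I→slot 3, F→slot 2, C→slot 1, H skipped, G skipped, E skipped, B skipped, D skipped, A skipped.
Slots: [1:C] [2:F] [3:I]
3 of 9 scheduled.

3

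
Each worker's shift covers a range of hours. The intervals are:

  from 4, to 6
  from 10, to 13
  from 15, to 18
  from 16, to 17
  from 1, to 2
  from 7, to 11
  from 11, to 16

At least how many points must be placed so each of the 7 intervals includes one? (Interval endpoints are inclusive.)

4

Process intervals by earliest right end; each time one isn't hit yet, stab at its right endpoint.
By right end: [1,2]  [4,6]  [7,11]  [10,13]  [11,16]  [16,17]  [15,18]
[1,2] uncovered → point at 2; [4,6] uncovered → point at 6; [7,11] uncovered → point at 11; [16,17] uncovered → point at 17.
Points: 2, 6, 11, 17 (4 total).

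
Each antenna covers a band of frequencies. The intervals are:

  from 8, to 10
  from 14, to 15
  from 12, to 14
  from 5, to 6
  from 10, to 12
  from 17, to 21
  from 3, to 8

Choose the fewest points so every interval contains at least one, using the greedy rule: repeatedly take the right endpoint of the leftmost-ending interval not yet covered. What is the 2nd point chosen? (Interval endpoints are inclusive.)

10

Sorted: [5,6] [3,8] [8,10] [10,12] [12,14] [14,15] [17,21]
{[5,6],[3,8]} hit by 6; {[8,10],[10,12]} hit by 10; {[12,14],[14,15]} hit by 14; {[17,21]} hit by 21.
Points: 6, 10, 14, 21 (4 total).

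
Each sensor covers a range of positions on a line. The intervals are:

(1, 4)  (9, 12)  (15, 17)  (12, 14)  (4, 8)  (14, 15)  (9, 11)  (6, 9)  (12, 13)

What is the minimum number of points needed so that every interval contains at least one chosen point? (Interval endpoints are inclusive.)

4

Sorted: [1,4] [4,8] [6,9] [9,11] [9,12] [12,13] [12,14] [14,15] [15,17]
{[1,4],[4,8]} hit by 4; {[6,9],[9,11],[9,12]} hit by 9; {[12,13],[12,14]} hit by 13; {[14,15],[15,17]} hit by 15.
Points: 4, 9, 13, 15 (4 total).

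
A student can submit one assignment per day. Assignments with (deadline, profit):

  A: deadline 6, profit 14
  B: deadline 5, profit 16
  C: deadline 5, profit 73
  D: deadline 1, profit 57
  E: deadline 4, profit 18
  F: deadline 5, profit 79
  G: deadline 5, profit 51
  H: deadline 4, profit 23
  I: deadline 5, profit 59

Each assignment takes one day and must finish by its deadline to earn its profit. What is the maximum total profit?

Take jobs in profit order; each goes to the latest open slot no later than its deadline.
By profit: F(d5,79), C(d5,73), I(d5,59), D(d1,57), G(d5,51), H(d4,23), E(d4,18), B(d5,16), A(d6,14)
F→slot 5; C→slot 4; I→slot 3; D→slot 1; G→slot 2; H skipped; E skipped; B skipped; A→slot 6.
Profit = 57 + 51 + 59 + 73 + 79 + 14 = 333

333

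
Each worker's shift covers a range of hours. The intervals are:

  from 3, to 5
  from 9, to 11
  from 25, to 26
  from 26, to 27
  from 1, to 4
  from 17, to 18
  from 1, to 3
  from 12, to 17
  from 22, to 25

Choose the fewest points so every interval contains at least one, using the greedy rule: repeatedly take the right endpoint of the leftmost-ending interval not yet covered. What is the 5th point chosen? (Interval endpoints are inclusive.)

27

Process intervals by earliest right end; each time one isn't hit yet, stab at its right endpoint.
By right end: [1,3]  [1,4]  [3,5]  [9,11]  [12,17]  [17,18]  [22,25]  [25,26]  [26,27]
[1,3] uncovered → point at 3; [9,11] uncovered → point at 11; [12,17] uncovered → point at 17; [22,25] uncovered → point at 25; [26,27] uncovered → point at 27.
Points: 3, 11, 17, 25, 27 (5 total).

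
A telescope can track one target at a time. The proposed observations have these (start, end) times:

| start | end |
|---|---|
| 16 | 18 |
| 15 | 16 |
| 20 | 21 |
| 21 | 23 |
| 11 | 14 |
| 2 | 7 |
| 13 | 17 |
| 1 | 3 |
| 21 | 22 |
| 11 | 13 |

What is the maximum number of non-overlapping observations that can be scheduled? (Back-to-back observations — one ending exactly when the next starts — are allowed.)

6

Sorted by end: (1,3)  (2,7)  (11,13)  (11,14)  (15,16)  (13,17)  (16,18)  (20,21)  (21,22)  (21,23)
take (1,3); skip (2,7); take (11,13); take (15,16); skip (13,17); take (16,18); take (20,21); take (21,22); skip (21,23).
Selected 6 observations.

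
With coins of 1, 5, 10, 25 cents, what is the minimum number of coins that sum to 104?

104 = 4×25 + 4×1
Total coins = 4 + 4 = 8

8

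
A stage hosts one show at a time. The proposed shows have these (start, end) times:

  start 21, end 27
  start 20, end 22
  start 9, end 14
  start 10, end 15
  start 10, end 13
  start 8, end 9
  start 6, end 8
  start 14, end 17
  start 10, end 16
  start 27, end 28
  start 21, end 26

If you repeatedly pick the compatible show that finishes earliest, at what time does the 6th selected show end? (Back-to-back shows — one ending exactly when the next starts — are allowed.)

28

By end time: (6,8), (8,9), (10,13), (9,14), (10,15), (10,16), (14,17), (20,22), (21,26), (21,27), (27,28).
Pick (6,8); next start ≥ 8 → (8,9); next start ≥ 9 → (10,13); next start ≥ 13 → (14,17); next start ≥ 17 → (20,22); next start ≥ 22 → (27,28).
Selected: (6,8) (8,9) (10,13) (14,17) (20,22) (27,28)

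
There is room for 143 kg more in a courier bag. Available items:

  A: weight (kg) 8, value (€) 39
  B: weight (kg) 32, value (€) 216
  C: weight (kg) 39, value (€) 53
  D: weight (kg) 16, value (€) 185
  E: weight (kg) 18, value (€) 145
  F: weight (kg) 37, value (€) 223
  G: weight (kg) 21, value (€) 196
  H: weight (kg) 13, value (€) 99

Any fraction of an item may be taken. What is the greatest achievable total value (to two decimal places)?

Greedy by value/weight ratio, highest first.
Ratios (sorted): D 11.56, G 9.33, E 8.06, H 7.62, B 6.75, F 6.03, A 4.88, C 1.36
take D (16 @ 185); take G (21 @ 196); take E (18 @ 145); take H (13 @ 99); take B (32 @ 216); take F (37 @ 223); take 6/8 of A → 29.25. Capacity used 143/143.
Total value = 1093.25

1093.25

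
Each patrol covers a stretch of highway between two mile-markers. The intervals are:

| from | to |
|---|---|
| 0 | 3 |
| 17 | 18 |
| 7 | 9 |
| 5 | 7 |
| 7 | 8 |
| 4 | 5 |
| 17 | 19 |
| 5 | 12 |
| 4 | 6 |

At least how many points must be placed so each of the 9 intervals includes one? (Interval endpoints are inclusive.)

Sorted: [0,3] [4,5] [4,6] [5,7] [7,8] [7,9] [5,12] [17,18] [17,19]
{[0,3]} hit by 3; {[4,5],[4,6],[5,7]} hit by 5; {[7,8],[7,9],[5,12]} hit by 8; {[17,18],[17,19]} hit by 18.
Points: 3, 5, 8, 18 (4 total).

4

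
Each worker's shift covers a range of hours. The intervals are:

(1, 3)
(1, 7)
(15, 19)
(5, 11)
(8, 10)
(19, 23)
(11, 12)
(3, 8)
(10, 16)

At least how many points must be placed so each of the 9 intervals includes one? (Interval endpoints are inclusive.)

4

Sort by right endpoint; whenever an interval is uncovered, place a point at its right end.
By right end: [1,3]  [1,7]  [3,8]  [8,10]  [5,11]  [11,12]  [10,16]  [15,19]  [19,23]
[1,3] uncovered → point at 3; [8,10] uncovered → point at 10; [11,12] uncovered → point at 12; [15,19] uncovered → point at 19.
Points: 3, 10, 12, 19 (4 total).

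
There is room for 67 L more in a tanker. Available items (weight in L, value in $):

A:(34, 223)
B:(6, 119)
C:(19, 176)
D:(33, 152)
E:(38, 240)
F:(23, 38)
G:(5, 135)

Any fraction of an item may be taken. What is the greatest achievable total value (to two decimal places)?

671.95

Greedy by value/weight ratio, highest first.
Ratios (sorted): G 27.00, B 19.83, C 9.26, A 6.56, E 6.32, D 4.61, F 1.65
take G (5 @ 135); take B (6 @ 119); take C (19 @ 176); take A (34 @ 223); take 3/38 of E → 18.95. Capacity used 67/67.
Total value = 671.95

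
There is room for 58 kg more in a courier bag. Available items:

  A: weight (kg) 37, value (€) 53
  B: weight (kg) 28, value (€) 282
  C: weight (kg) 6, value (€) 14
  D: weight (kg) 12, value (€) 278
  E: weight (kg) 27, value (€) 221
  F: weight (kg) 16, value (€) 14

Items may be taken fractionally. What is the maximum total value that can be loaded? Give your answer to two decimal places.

707.33

Greedy by value/weight ratio, highest first.
Order: D (278/12=23.17) > B (282/28=10.07) > E (221/27=8.19) > C (14/6=2.33) > A (53/37=1.43) > F (14/16=0.88)
Fill: take D (12 @ 278) → take B (28 @ 282) → take 18/27 of E → 147.33; 58/58 used.
Total value = 707.33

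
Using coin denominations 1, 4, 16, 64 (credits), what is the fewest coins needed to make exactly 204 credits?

Greedy: take as many of the largest coin as possible, then repeat with the remainder.
204 − 3×64→12 − 3×4→0
Total coins = 3 + 3 = 6

6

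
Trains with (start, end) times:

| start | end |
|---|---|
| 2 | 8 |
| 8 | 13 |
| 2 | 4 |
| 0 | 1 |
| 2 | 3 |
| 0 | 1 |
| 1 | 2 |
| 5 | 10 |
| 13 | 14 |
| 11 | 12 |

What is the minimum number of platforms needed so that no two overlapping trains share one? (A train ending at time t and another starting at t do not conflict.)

3

The answer is the maximum number of intervals overlapping at any instant.
starts: [0, 0, 1, 2, 2, 2, 5, 8, 11, 13]
ends:   [1, 1, 2, 3, 4, 8, 10, 12, 13, 14]
s0→1 s0→2 e1→1 e1→0 s1→1 e2→0 s2→1 s2→2 s2→3  — peak 3.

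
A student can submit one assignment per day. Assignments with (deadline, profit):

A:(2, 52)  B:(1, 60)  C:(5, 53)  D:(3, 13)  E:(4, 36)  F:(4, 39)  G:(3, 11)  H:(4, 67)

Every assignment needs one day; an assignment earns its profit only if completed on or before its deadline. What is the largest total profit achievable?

271

Sort by profit descending; place each in the latest free slot ≤ its deadline.
By profit: H(d4,67), B(d1,60), C(d5,53), A(d2,52), F(d4,39), E(d4,36), D(d3,13), G(d3,11)
H→slot 4; B→slot 1; C→slot 5; A→slot 2; F→slot 3; E skipped; D skipped; G skipped.
Profit = 60 + 52 + 39 + 67 + 53 = 271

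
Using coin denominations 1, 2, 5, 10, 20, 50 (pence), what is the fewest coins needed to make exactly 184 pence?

7

184 = 3×50 + 1×20 + 1×10 + 2×2
Total coins = 3 + 1 + 1 + 2 = 7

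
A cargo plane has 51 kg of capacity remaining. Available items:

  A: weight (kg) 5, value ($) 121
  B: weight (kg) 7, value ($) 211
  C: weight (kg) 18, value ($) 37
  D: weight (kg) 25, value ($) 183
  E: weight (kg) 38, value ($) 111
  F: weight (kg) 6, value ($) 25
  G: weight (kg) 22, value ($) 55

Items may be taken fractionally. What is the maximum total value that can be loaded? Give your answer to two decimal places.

563.37

Sort by value per unit weight and fill in that order.
Ratios (sorted): B 30.14, A 24.20, D 7.32, F 4.17, E 2.92, G 2.50, C 2.06
take B (7 @ 211); take A (5 @ 121); take D (25 @ 183); take F (6 @ 25); take 8/38 of E → 23.37. Capacity used 51/51.
Total value = 563.37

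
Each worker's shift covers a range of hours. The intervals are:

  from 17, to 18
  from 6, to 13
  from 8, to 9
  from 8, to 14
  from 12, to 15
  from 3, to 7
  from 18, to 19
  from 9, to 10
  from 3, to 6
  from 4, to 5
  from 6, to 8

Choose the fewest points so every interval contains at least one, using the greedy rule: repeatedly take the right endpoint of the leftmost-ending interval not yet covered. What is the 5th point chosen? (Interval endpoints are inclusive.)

Sort by right endpoint; whenever an interval is uncovered, place a point at its right end.
Sorted: [4,5] [3,6] [3,7] [6,8] [8,9] [9,10] [6,13] [8,14] [12,15] [17,18] [18,19]
{[4,5],[3,6],[3,7]} hit by 5; {[6,8],[8,9]} hit by 8; {[9,10],[6,13],[8,14]} hit by 10; {[12,15]} hit by 15; {[17,18],[18,19]} hit by 18.
Points: 5, 8, 10, 15, 18 (5 total).

18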